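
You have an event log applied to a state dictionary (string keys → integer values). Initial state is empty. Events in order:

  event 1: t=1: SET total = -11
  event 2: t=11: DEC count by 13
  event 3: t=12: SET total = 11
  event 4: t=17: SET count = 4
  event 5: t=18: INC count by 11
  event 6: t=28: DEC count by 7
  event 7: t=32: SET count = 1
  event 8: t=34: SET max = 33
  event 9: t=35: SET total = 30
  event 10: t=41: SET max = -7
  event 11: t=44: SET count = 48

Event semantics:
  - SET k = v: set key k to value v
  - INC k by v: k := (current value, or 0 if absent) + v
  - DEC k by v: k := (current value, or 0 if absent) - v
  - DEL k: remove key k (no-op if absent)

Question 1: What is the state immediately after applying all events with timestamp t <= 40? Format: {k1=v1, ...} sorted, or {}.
Apply events with t <= 40 (9 events):
  after event 1 (t=1: SET total = -11): {total=-11}
  after event 2 (t=11: DEC count by 13): {count=-13, total=-11}
  after event 3 (t=12: SET total = 11): {count=-13, total=11}
  after event 4 (t=17: SET count = 4): {count=4, total=11}
  after event 5 (t=18: INC count by 11): {count=15, total=11}
  after event 6 (t=28: DEC count by 7): {count=8, total=11}
  after event 7 (t=32: SET count = 1): {count=1, total=11}
  after event 8 (t=34: SET max = 33): {count=1, max=33, total=11}
  after event 9 (t=35: SET total = 30): {count=1, max=33, total=30}

Answer: {count=1, max=33, total=30}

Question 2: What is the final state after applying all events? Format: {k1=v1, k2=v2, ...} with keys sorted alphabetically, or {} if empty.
  after event 1 (t=1: SET total = -11): {total=-11}
  after event 2 (t=11: DEC count by 13): {count=-13, total=-11}
  after event 3 (t=12: SET total = 11): {count=-13, total=11}
  after event 4 (t=17: SET count = 4): {count=4, total=11}
  after event 5 (t=18: INC count by 11): {count=15, total=11}
  after event 6 (t=28: DEC count by 7): {count=8, total=11}
  after event 7 (t=32: SET count = 1): {count=1, total=11}
  after event 8 (t=34: SET max = 33): {count=1, max=33, total=11}
  after event 9 (t=35: SET total = 30): {count=1, max=33, total=30}
  after event 10 (t=41: SET max = -7): {count=1, max=-7, total=30}
  after event 11 (t=44: SET count = 48): {count=48, max=-7, total=30}

Answer: {count=48, max=-7, total=30}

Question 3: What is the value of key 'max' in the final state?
Track key 'max' through all 11 events:
  event 1 (t=1: SET total = -11): max unchanged
  event 2 (t=11: DEC count by 13): max unchanged
  event 3 (t=12: SET total = 11): max unchanged
  event 4 (t=17: SET count = 4): max unchanged
  event 5 (t=18: INC count by 11): max unchanged
  event 6 (t=28: DEC count by 7): max unchanged
  event 7 (t=32: SET count = 1): max unchanged
  event 8 (t=34: SET max = 33): max (absent) -> 33
  event 9 (t=35: SET total = 30): max unchanged
  event 10 (t=41: SET max = -7): max 33 -> -7
  event 11 (t=44: SET count = 48): max unchanged
Final: max = -7

Answer: -7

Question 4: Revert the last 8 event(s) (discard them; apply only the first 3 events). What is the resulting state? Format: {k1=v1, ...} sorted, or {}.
Keep first 3 events (discard last 8):
  after event 1 (t=1: SET total = -11): {total=-11}
  after event 2 (t=11: DEC count by 13): {count=-13, total=-11}
  after event 3 (t=12: SET total = 11): {count=-13, total=11}

Answer: {count=-13, total=11}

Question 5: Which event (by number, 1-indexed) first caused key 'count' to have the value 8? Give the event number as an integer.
Answer: 6

Derivation:
Looking for first event where count becomes 8:
  event 2: count = -13
  event 3: count = -13
  event 4: count = 4
  event 5: count = 15
  event 6: count 15 -> 8  <-- first match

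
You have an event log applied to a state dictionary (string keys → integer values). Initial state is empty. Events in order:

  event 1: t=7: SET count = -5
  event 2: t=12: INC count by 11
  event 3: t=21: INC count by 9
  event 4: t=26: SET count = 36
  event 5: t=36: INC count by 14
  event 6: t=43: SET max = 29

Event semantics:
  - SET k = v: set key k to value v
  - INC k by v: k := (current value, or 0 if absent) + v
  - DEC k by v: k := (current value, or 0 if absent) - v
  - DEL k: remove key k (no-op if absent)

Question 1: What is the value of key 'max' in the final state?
Answer: 29

Derivation:
Track key 'max' through all 6 events:
  event 1 (t=7: SET count = -5): max unchanged
  event 2 (t=12: INC count by 11): max unchanged
  event 3 (t=21: INC count by 9): max unchanged
  event 4 (t=26: SET count = 36): max unchanged
  event 5 (t=36: INC count by 14): max unchanged
  event 6 (t=43: SET max = 29): max (absent) -> 29
Final: max = 29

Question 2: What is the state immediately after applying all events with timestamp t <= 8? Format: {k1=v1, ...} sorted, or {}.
Apply events with t <= 8 (1 events):
  after event 1 (t=7: SET count = -5): {count=-5}

Answer: {count=-5}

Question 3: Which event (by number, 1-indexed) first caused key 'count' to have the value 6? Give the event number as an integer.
Answer: 2

Derivation:
Looking for first event where count becomes 6:
  event 1: count = -5
  event 2: count -5 -> 6  <-- first match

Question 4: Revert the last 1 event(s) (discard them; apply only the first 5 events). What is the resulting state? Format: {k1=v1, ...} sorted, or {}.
Keep first 5 events (discard last 1):
  after event 1 (t=7: SET count = -5): {count=-5}
  after event 2 (t=12: INC count by 11): {count=6}
  after event 3 (t=21: INC count by 9): {count=15}
  after event 4 (t=26: SET count = 36): {count=36}
  after event 5 (t=36: INC count by 14): {count=50}

Answer: {count=50}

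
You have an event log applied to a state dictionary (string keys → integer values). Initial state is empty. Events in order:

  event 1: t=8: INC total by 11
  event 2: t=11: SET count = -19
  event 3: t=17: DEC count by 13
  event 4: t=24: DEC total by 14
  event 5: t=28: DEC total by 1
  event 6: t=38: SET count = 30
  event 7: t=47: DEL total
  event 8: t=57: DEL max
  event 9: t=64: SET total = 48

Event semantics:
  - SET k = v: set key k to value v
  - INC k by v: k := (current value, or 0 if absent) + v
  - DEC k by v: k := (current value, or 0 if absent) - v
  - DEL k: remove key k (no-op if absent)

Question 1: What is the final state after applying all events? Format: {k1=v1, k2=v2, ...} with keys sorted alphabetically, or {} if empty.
Answer: {count=30, total=48}

Derivation:
  after event 1 (t=8: INC total by 11): {total=11}
  after event 2 (t=11: SET count = -19): {count=-19, total=11}
  after event 3 (t=17: DEC count by 13): {count=-32, total=11}
  after event 4 (t=24: DEC total by 14): {count=-32, total=-3}
  after event 5 (t=28: DEC total by 1): {count=-32, total=-4}
  after event 6 (t=38: SET count = 30): {count=30, total=-4}
  after event 7 (t=47: DEL total): {count=30}
  after event 8 (t=57: DEL max): {count=30}
  after event 9 (t=64: SET total = 48): {count=30, total=48}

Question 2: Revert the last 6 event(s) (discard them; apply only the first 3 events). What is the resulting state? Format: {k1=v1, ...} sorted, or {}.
Answer: {count=-32, total=11}

Derivation:
Keep first 3 events (discard last 6):
  after event 1 (t=8: INC total by 11): {total=11}
  after event 2 (t=11: SET count = -19): {count=-19, total=11}
  after event 3 (t=17: DEC count by 13): {count=-32, total=11}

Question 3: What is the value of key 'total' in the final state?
Answer: 48

Derivation:
Track key 'total' through all 9 events:
  event 1 (t=8: INC total by 11): total (absent) -> 11
  event 2 (t=11: SET count = -19): total unchanged
  event 3 (t=17: DEC count by 13): total unchanged
  event 4 (t=24: DEC total by 14): total 11 -> -3
  event 5 (t=28: DEC total by 1): total -3 -> -4
  event 6 (t=38: SET count = 30): total unchanged
  event 7 (t=47: DEL total): total -4 -> (absent)
  event 8 (t=57: DEL max): total unchanged
  event 9 (t=64: SET total = 48): total (absent) -> 48
Final: total = 48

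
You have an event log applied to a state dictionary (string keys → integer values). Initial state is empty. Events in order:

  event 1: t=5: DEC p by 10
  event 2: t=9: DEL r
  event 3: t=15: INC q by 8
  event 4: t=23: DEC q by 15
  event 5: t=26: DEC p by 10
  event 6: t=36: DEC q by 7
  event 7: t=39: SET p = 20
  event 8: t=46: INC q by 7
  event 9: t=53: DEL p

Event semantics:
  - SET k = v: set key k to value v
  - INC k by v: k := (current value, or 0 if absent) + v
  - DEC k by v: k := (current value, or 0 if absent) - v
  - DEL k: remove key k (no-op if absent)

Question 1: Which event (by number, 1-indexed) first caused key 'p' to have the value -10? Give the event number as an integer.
Looking for first event where p becomes -10:
  event 1: p (absent) -> -10  <-- first match

Answer: 1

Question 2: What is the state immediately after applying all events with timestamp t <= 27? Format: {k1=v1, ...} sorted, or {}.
Apply events with t <= 27 (5 events):
  after event 1 (t=5: DEC p by 10): {p=-10}
  after event 2 (t=9: DEL r): {p=-10}
  after event 3 (t=15: INC q by 8): {p=-10, q=8}
  after event 4 (t=23: DEC q by 15): {p=-10, q=-7}
  after event 5 (t=26: DEC p by 10): {p=-20, q=-7}

Answer: {p=-20, q=-7}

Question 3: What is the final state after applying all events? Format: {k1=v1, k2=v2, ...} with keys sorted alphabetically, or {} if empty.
Answer: {q=-7}

Derivation:
  after event 1 (t=5: DEC p by 10): {p=-10}
  after event 2 (t=9: DEL r): {p=-10}
  after event 3 (t=15: INC q by 8): {p=-10, q=8}
  after event 4 (t=23: DEC q by 15): {p=-10, q=-7}
  after event 5 (t=26: DEC p by 10): {p=-20, q=-7}
  after event 6 (t=36: DEC q by 7): {p=-20, q=-14}
  after event 7 (t=39: SET p = 20): {p=20, q=-14}
  after event 8 (t=46: INC q by 7): {p=20, q=-7}
  after event 9 (t=53: DEL p): {q=-7}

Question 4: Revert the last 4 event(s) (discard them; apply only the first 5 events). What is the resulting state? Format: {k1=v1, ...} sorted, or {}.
Answer: {p=-20, q=-7}

Derivation:
Keep first 5 events (discard last 4):
  after event 1 (t=5: DEC p by 10): {p=-10}
  after event 2 (t=9: DEL r): {p=-10}
  after event 3 (t=15: INC q by 8): {p=-10, q=8}
  after event 4 (t=23: DEC q by 15): {p=-10, q=-7}
  after event 5 (t=26: DEC p by 10): {p=-20, q=-7}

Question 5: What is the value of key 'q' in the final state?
Track key 'q' through all 9 events:
  event 1 (t=5: DEC p by 10): q unchanged
  event 2 (t=9: DEL r): q unchanged
  event 3 (t=15: INC q by 8): q (absent) -> 8
  event 4 (t=23: DEC q by 15): q 8 -> -7
  event 5 (t=26: DEC p by 10): q unchanged
  event 6 (t=36: DEC q by 7): q -7 -> -14
  event 7 (t=39: SET p = 20): q unchanged
  event 8 (t=46: INC q by 7): q -14 -> -7
  event 9 (t=53: DEL p): q unchanged
Final: q = -7

Answer: -7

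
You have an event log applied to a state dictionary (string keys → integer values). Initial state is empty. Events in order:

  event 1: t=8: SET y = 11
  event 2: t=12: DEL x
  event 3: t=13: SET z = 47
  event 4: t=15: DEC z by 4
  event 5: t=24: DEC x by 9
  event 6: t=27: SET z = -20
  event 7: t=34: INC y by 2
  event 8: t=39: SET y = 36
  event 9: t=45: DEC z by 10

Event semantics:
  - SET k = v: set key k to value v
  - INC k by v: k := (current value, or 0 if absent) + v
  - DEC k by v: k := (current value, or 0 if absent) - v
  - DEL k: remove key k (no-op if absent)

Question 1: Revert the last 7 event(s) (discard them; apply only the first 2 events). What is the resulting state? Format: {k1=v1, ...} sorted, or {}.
Answer: {y=11}

Derivation:
Keep first 2 events (discard last 7):
  after event 1 (t=8: SET y = 11): {y=11}
  after event 2 (t=12: DEL x): {y=11}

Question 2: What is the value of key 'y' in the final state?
Track key 'y' through all 9 events:
  event 1 (t=8: SET y = 11): y (absent) -> 11
  event 2 (t=12: DEL x): y unchanged
  event 3 (t=13: SET z = 47): y unchanged
  event 4 (t=15: DEC z by 4): y unchanged
  event 5 (t=24: DEC x by 9): y unchanged
  event 6 (t=27: SET z = -20): y unchanged
  event 7 (t=34: INC y by 2): y 11 -> 13
  event 8 (t=39: SET y = 36): y 13 -> 36
  event 9 (t=45: DEC z by 10): y unchanged
Final: y = 36

Answer: 36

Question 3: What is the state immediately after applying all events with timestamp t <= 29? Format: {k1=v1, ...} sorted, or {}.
Answer: {x=-9, y=11, z=-20}

Derivation:
Apply events with t <= 29 (6 events):
  after event 1 (t=8: SET y = 11): {y=11}
  after event 2 (t=12: DEL x): {y=11}
  after event 3 (t=13: SET z = 47): {y=11, z=47}
  after event 4 (t=15: DEC z by 4): {y=11, z=43}
  after event 5 (t=24: DEC x by 9): {x=-9, y=11, z=43}
  after event 6 (t=27: SET z = -20): {x=-9, y=11, z=-20}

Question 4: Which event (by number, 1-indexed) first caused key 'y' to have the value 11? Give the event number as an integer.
Looking for first event where y becomes 11:
  event 1: y (absent) -> 11  <-- first match

Answer: 1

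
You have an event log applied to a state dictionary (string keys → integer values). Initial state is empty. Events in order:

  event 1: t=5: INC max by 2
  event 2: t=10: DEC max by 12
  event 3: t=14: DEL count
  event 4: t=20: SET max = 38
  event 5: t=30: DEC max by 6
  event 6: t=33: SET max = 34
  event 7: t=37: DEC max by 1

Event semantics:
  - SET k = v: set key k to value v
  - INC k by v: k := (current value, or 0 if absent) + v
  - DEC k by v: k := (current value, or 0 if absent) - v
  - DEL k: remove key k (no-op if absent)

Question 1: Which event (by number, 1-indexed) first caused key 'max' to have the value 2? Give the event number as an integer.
Looking for first event where max becomes 2:
  event 1: max (absent) -> 2  <-- first match

Answer: 1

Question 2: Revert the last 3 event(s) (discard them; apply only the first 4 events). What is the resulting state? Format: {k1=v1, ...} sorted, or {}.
Keep first 4 events (discard last 3):
  after event 1 (t=5: INC max by 2): {max=2}
  after event 2 (t=10: DEC max by 12): {max=-10}
  after event 3 (t=14: DEL count): {max=-10}
  after event 4 (t=20: SET max = 38): {max=38}

Answer: {max=38}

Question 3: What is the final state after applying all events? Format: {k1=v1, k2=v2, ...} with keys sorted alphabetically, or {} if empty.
Answer: {max=33}

Derivation:
  after event 1 (t=5: INC max by 2): {max=2}
  after event 2 (t=10: DEC max by 12): {max=-10}
  after event 3 (t=14: DEL count): {max=-10}
  after event 4 (t=20: SET max = 38): {max=38}
  after event 5 (t=30: DEC max by 6): {max=32}
  after event 6 (t=33: SET max = 34): {max=34}
  after event 7 (t=37: DEC max by 1): {max=33}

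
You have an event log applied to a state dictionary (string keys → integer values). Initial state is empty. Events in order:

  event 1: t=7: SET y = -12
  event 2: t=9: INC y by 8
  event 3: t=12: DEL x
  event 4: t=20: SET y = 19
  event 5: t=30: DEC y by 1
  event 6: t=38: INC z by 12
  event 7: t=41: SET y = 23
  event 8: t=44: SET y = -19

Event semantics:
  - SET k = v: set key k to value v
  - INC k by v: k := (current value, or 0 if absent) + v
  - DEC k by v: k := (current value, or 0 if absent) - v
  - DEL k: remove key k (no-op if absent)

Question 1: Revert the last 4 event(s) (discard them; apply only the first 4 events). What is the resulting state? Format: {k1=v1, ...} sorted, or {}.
Keep first 4 events (discard last 4):
  after event 1 (t=7: SET y = -12): {y=-12}
  after event 2 (t=9: INC y by 8): {y=-4}
  after event 3 (t=12: DEL x): {y=-4}
  after event 4 (t=20: SET y = 19): {y=19}

Answer: {y=19}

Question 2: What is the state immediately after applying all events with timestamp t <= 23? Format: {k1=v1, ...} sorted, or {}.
Answer: {y=19}

Derivation:
Apply events with t <= 23 (4 events):
  after event 1 (t=7: SET y = -12): {y=-12}
  after event 2 (t=9: INC y by 8): {y=-4}
  after event 3 (t=12: DEL x): {y=-4}
  after event 4 (t=20: SET y = 19): {y=19}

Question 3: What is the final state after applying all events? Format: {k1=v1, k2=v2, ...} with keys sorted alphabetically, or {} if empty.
  after event 1 (t=7: SET y = -12): {y=-12}
  after event 2 (t=9: INC y by 8): {y=-4}
  after event 3 (t=12: DEL x): {y=-4}
  after event 4 (t=20: SET y = 19): {y=19}
  after event 5 (t=30: DEC y by 1): {y=18}
  after event 6 (t=38: INC z by 12): {y=18, z=12}
  after event 7 (t=41: SET y = 23): {y=23, z=12}
  after event 8 (t=44: SET y = -19): {y=-19, z=12}

Answer: {y=-19, z=12}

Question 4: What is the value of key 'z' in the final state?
Answer: 12

Derivation:
Track key 'z' through all 8 events:
  event 1 (t=7: SET y = -12): z unchanged
  event 2 (t=9: INC y by 8): z unchanged
  event 3 (t=12: DEL x): z unchanged
  event 4 (t=20: SET y = 19): z unchanged
  event 5 (t=30: DEC y by 1): z unchanged
  event 6 (t=38: INC z by 12): z (absent) -> 12
  event 7 (t=41: SET y = 23): z unchanged
  event 8 (t=44: SET y = -19): z unchanged
Final: z = 12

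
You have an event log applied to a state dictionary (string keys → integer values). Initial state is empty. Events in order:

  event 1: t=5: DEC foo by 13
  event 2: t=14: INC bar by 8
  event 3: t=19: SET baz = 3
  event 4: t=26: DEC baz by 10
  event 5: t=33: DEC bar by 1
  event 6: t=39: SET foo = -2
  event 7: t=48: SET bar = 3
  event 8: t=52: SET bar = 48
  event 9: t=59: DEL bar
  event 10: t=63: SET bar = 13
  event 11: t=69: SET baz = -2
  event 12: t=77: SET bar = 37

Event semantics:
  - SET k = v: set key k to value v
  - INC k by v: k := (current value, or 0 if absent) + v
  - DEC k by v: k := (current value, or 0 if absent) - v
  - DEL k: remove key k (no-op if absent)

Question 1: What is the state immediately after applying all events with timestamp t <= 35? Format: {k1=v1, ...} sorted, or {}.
Answer: {bar=7, baz=-7, foo=-13}

Derivation:
Apply events with t <= 35 (5 events):
  after event 1 (t=5: DEC foo by 13): {foo=-13}
  after event 2 (t=14: INC bar by 8): {bar=8, foo=-13}
  after event 3 (t=19: SET baz = 3): {bar=8, baz=3, foo=-13}
  after event 4 (t=26: DEC baz by 10): {bar=8, baz=-7, foo=-13}
  after event 5 (t=33: DEC bar by 1): {bar=7, baz=-7, foo=-13}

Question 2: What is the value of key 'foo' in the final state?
Answer: -2

Derivation:
Track key 'foo' through all 12 events:
  event 1 (t=5: DEC foo by 13): foo (absent) -> -13
  event 2 (t=14: INC bar by 8): foo unchanged
  event 3 (t=19: SET baz = 3): foo unchanged
  event 4 (t=26: DEC baz by 10): foo unchanged
  event 5 (t=33: DEC bar by 1): foo unchanged
  event 6 (t=39: SET foo = -2): foo -13 -> -2
  event 7 (t=48: SET bar = 3): foo unchanged
  event 8 (t=52: SET bar = 48): foo unchanged
  event 9 (t=59: DEL bar): foo unchanged
  event 10 (t=63: SET bar = 13): foo unchanged
  event 11 (t=69: SET baz = -2): foo unchanged
  event 12 (t=77: SET bar = 37): foo unchanged
Final: foo = -2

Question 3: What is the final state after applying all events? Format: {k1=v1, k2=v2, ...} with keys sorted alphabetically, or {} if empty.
Answer: {bar=37, baz=-2, foo=-2}

Derivation:
  after event 1 (t=5: DEC foo by 13): {foo=-13}
  after event 2 (t=14: INC bar by 8): {bar=8, foo=-13}
  after event 3 (t=19: SET baz = 3): {bar=8, baz=3, foo=-13}
  after event 4 (t=26: DEC baz by 10): {bar=8, baz=-7, foo=-13}
  after event 5 (t=33: DEC bar by 1): {bar=7, baz=-7, foo=-13}
  after event 6 (t=39: SET foo = -2): {bar=7, baz=-7, foo=-2}
  after event 7 (t=48: SET bar = 3): {bar=3, baz=-7, foo=-2}
  after event 8 (t=52: SET bar = 48): {bar=48, baz=-7, foo=-2}
  after event 9 (t=59: DEL bar): {baz=-7, foo=-2}
  after event 10 (t=63: SET bar = 13): {bar=13, baz=-7, foo=-2}
  after event 11 (t=69: SET baz = -2): {bar=13, baz=-2, foo=-2}
  after event 12 (t=77: SET bar = 37): {bar=37, baz=-2, foo=-2}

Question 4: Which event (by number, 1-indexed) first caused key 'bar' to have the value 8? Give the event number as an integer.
Answer: 2

Derivation:
Looking for first event where bar becomes 8:
  event 2: bar (absent) -> 8  <-- first match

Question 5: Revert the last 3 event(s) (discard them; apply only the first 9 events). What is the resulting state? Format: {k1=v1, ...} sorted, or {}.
Keep first 9 events (discard last 3):
  after event 1 (t=5: DEC foo by 13): {foo=-13}
  after event 2 (t=14: INC bar by 8): {bar=8, foo=-13}
  after event 3 (t=19: SET baz = 3): {bar=8, baz=3, foo=-13}
  after event 4 (t=26: DEC baz by 10): {bar=8, baz=-7, foo=-13}
  after event 5 (t=33: DEC bar by 1): {bar=7, baz=-7, foo=-13}
  after event 6 (t=39: SET foo = -2): {bar=7, baz=-7, foo=-2}
  after event 7 (t=48: SET bar = 3): {bar=3, baz=-7, foo=-2}
  after event 8 (t=52: SET bar = 48): {bar=48, baz=-7, foo=-2}
  after event 9 (t=59: DEL bar): {baz=-7, foo=-2}

Answer: {baz=-7, foo=-2}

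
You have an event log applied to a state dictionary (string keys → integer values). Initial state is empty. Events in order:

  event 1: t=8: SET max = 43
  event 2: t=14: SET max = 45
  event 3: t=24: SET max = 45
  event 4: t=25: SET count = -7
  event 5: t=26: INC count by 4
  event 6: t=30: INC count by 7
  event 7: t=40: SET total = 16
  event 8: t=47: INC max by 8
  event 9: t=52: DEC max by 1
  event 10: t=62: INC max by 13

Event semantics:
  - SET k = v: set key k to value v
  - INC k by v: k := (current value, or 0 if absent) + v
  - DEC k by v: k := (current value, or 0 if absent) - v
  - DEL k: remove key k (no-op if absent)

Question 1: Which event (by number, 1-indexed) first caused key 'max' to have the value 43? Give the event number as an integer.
Looking for first event where max becomes 43:
  event 1: max (absent) -> 43  <-- first match

Answer: 1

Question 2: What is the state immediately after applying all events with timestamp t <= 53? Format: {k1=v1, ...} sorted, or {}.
Answer: {count=4, max=52, total=16}

Derivation:
Apply events with t <= 53 (9 events):
  after event 1 (t=8: SET max = 43): {max=43}
  after event 2 (t=14: SET max = 45): {max=45}
  after event 3 (t=24: SET max = 45): {max=45}
  after event 4 (t=25: SET count = -7): {count=-7, max=45}
  after event 5 (t=26: INC count by 4): {count=-3, max=45}
  after event 6 (t=30: INC count by 7): {count=4, max=45}
  after event 7 (t=40: SET total = 16): {count=4, max=45, total=16}
  after event 8 (t=47: INC max by 8): {count=4, max=53, total=16}
  after event 9 (t=52: DEC max by 1): {count=4, max=52, total=16}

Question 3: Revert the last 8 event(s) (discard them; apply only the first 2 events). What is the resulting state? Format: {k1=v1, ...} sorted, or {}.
Keep first 2 events (discard last 8):
  after event 1 (t=8: SET max = 43): {max=43}
  after event 2 (t=14: SET max = 45): {max=45}

Answer: {max=45}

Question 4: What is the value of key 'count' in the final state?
Answer: 4

Derivation:
Track key 'count' through all 10 events:
  event 1 (t=8: SET max = 43): count unchanged
  event 2 (t=14: SET max = 45): count unchanged
  event 3 (t=24: SET max = 45): count unchanged
  event 4 (t=25: SET count = -7): count (absent) -> -7
  event 5 (t=26: INC count by 4): count -7 -> -3
  event 6 (t=30: INC count by 7): count -3 -> 4
  event 7 (t=40: SET total = 16): count unchanged
  event 8 (t=47: INC max by 8): count unchanged
  event 9 (t=52: DEC max by 1): count unchanged
  event 10 (t=62: INC max by 13): count unchanged
Final: count = 4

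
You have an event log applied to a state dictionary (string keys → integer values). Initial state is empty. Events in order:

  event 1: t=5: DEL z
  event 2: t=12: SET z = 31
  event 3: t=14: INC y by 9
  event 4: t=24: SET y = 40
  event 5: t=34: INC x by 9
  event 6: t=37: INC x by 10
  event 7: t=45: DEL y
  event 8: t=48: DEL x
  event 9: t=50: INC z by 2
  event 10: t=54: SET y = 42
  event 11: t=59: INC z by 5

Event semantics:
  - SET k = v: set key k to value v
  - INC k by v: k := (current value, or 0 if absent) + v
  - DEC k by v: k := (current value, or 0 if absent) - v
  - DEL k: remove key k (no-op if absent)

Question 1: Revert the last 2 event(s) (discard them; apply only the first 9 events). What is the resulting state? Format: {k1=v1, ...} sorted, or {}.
Keep first 9 events (discard last 2):
  after event 1 (t=5: DEL z): {}
  after event 2 (t=12: SET z = 31): {z=31}
  after event 3 (t=14: INC y by 9): {y=9, z=31}
  after event 4 (t=24: SET y = 40): {y=40, z=31}
  after event 5 (t=34: INC x by 9): {x=9, y=40, z=31}
  after event 6 (t=37: INC x by 10): {x=19, y=40, z=31}
  after event 7 (t=45: DEL y): {x=19, z=31}
  after event 8 (t=48: DEL x): {z=31}
  after event 9 (t=50: INC z by 2): {z=33}

Answer: {z=33}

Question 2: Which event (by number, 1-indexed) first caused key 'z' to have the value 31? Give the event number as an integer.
Answer: 2

Derivation:
Looking for first event where z becomes 31:
  event 2: z (absent) -> 31  <-- first match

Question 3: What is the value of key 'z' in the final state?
Answer: 38

Derivation:
Track key 'z' through all 11 events:
  event 1 (t=5: DEL z): z (absent) -> (absent)
  event 2 (t=12: SET z = 31): z (absent) -> 31
  event 3 (t=14: INC y by 9): z unchanged
  event 4 (t=24: SET y = 40): z unchanged
  event 5 (t=34: INC x by 9): z unchanged
  event 6 (t=37: INC x by 10): z unchanged
  event 7 (t=45: DEL y): z unchanged
  event 8 (t=48: DEL x): z unchanged
  event 9 (t=50: INC z by 2): z 31 -> 33
  event 10 (t=54: SET y = 42): z unchanged
  event 11 (t=59: INC z by 5): z 33 -> 38
Final: z = 38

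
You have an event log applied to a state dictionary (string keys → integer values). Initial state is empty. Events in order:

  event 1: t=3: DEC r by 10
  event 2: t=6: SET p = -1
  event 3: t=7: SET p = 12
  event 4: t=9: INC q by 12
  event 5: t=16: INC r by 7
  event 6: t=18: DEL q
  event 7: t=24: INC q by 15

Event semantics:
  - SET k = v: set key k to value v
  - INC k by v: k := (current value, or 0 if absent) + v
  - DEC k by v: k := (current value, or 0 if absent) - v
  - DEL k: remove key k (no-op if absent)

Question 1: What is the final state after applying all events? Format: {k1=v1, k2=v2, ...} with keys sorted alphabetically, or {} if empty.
  after event 1 (t=3: DEC r by 10): {r=-10}
  after event 2 (t=6: SET p = -1): {p=-1, r=-10}
  after event 3 (t=7: SET p = 12): {p=12, r=-10}
  after event 4 (t=9: INC q by 12): {p=12, q=12, r=-10}
  after event 5 (t=16: INC r by 7): {p=12, q=12, r=-3}
  after event 6 (t=18: DEL q): {p=12, r=-3}
  after event 7 (t=24: INC q by 15): {p=12, q=15, r=-3}

Answer: {p=12, q=15, r=-3}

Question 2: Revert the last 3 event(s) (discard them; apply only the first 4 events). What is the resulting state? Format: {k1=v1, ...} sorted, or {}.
Keep first 4 events (discard last 3):
  after event 1 (t=3: DEC r by 10): {r=-10}
  after event 2 (t=6: SET p = -1): {p=-1, r=-10}
  after event 3 (t=7: SET p = 12): {p=12, r=-10}
  after event 4 (t=9: INC q by 12): {p=12, q=12, r=-10}

Answer: {p=12, q=12, r=-10}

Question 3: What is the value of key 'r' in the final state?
Track key 'r' through all 7 events:
  event 1 (t=3: DEC r by 10): r (absent) -> -10
  event 2 (t=6: SET p = -1): r unchanged
  event 3 (t=7: SET p = 12): r unchanged
  event 4 (t=9: INC q by 12): r unchanged
  event 5 (t=16: INC r by 7): r -10 -> -3
  event 6 (t=18: DEL q): r unchanged
  event 7 (t=24: INC q by 15): r unchanged
Final: r = -3

Answer: -3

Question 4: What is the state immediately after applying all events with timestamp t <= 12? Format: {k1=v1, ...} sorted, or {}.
Apply events with t <= 12 (4 events):
  after event 1 (t=3: DEC r by 10): {r=-10}
  after event 2 (t=6: SET p = -1): {p=-1, r=-10}
  after event 3 (t=7: SET p = 12): {p=12, r=-10}
  after event 4 (t=9: INC q by 12): {p=12, q=12, r=-10}

Answer: {p=12, q=12, r=-10}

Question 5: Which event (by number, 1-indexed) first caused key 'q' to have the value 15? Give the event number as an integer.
Looking for first event where q becomes 15:
  event 4: q = 12
  event 5: q = 12
  event 6: q = (absent)
  event 7: q (absent) -> 15  <-- first match

Answer: 7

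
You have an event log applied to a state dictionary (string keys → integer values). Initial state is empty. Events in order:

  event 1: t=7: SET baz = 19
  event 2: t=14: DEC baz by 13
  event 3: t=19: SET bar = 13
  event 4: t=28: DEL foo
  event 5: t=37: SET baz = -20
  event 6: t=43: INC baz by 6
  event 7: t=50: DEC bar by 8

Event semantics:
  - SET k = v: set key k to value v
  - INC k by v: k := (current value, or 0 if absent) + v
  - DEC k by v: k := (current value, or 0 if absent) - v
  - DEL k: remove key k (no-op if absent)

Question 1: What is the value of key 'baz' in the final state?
Track key 'baz' through all 7 events:
  event 1 (t=7: SET baz = 19): baz (absent) -> 19
  event 2 (t=14: DEC baz by 13): baz 19 -> 6
  event 3 (t=19: SET bar = 13): baz unchanged
  event 4 (t=28: DEL foo): baz unchanged
  event 5 (t=37: SET baz = -20): baz 6 -> -20
  event 6 (t=43: INC baz by 6): baz -20 -> -14
  event 7 (t=50: DEC bar by 8): baz unchanged
Final: baz = -14

Answer: -14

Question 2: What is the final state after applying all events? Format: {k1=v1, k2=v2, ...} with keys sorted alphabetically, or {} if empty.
  after event 1 (t=7: SET baz = 19): {baz=19}
  after event 2 (t=14: DEC baz by 13): {baz=6}
  after event 3 (t=19: SET bar = 13): {bar=13, baz=6}
  after event 4 (t=28: DEL foo): {bar=13, baz=6}
  after event 5 (t=37: SET baz = -20): {bar=13, baz=-20}
  after event 6 (t=43: INC baz by 6): {bar=13, baz=-14}
  after event 7 (t=50: DEC bar by 8): {bar=5, baz=-14}

Answer: {bar=5, baz=-14}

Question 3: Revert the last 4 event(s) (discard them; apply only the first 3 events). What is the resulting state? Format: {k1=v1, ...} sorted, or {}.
Keep first 3 events (discard last 4):
  after event 1 (t=7: SET baz = 19): {baz=19}
  after event 2 (t=14: DEC baz by 13): {baz=6}
  after event 3 (t=19: SET bar = 13): {bar=13, baz=6}

Answer: {bar=13, baz=6}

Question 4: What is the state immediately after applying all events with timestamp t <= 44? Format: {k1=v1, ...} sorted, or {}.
Apply events with t <= 44 (6 events):
  after event 1 (t=7: SET baz = 19): {baz=19}
  after event 2 (t=14: DEC baz by 13): {baz=6}
  after event 3 (t=19: SET bar = 13): {bar=13, baz=6}
  after event 4 (t=28: DEL foo): {bar=13, baz=6}
  after event 5 (t=37: SET baz = -20): {bar=13, baz=-20}
  after event 6 (t=43: INC baz by 6): {bar=13, baz=-14}

Answer: {bar=13, baz=-14}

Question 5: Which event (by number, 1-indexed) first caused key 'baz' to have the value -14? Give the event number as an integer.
Answer: 6

Derivation:
Looking for first event where baz becomes -14:
  event 1: baz = 19
  event 2: baz = 6
  event 3: baz = 6
  event 4: baz = 6
  event 5: baz = -20
  event 6: baz -20 -> -14  <-- first match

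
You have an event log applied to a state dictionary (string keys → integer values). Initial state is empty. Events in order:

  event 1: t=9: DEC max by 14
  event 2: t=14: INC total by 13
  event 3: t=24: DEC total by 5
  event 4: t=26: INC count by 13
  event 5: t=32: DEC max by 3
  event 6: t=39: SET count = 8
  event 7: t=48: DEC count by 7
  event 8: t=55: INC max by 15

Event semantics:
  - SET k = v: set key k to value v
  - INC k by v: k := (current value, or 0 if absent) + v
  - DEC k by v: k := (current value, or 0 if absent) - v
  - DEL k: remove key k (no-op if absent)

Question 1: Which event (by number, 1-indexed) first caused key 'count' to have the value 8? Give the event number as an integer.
Looking for first event where count becomes 8:
  event 4: count = 13
  event 5: count = 13
  event 6: count 13 -> 8  <-- first match

Answer: 6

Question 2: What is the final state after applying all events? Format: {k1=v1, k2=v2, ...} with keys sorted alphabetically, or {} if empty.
  after event 1 (t=9: DEC max by 14): {max=-14}
  after event 2 (t=14: INC total by 13): {max=-14, total=13}
  after event 3 (t=24: DEC total by 5): {max=-14, total=8}
  after event 4 (t=26: INC count by 13): {count=13, max=-14, total=8}
  after event 5 (t=32: DEC max by 3): {count=13, max=-17, total=8}
  after event 6 (t=39: SET count = 8): {count=8, max=-17, total=8}
  after event 7 (t=48: DEC count by 7): {count=1, max=-17, total=8}
  after event 8 (t=55: INC max by 15): {count=1, max=-2, total=8}

Answer: {count=1, max=-2, total=8}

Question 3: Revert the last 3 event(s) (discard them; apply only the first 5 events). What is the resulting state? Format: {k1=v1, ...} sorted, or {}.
Answer: {count=13, max=-17, total=8}

Derivation:
Keep first 5 events (discard last 3):
  after event 1 (t=9: DEC max by 14): {max=-14}
  after event 2 (t=14: INC total by 13): {max=-14, total=13}
  after event 3 (t=24: DEC total by 5): {max=-14, total=8}
  after event 4 (t=26: INC count by 13): {count=13, max=-14, total=8}
  after event 5 (t=32: DEC max by 3): {count=13, max=-17, total=8}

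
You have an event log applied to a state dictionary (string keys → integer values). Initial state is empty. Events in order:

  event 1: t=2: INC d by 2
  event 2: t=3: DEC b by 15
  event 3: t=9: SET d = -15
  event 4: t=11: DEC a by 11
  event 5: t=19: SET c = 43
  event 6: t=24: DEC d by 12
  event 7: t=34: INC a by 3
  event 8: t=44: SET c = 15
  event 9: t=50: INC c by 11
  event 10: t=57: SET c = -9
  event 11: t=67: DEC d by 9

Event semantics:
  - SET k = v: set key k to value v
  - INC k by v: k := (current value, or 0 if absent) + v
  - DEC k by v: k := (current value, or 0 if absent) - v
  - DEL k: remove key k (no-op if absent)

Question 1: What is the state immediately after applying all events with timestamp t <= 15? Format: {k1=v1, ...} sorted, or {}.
Apply events with t <= 15 (4 events):
  after event 1 (t=2: INC d by 2): {d=2}
  after event 2 (t=3: DEC b by 15): {b=-15, d=2}
  after event 3 (t=9: SET d = -15): {b=-15, d=-15}
  after event 4 (t=11: DEC a by 11): {a=-11, b=-15, d=-15}

Answer: {a=-11, b=-15, d=-15}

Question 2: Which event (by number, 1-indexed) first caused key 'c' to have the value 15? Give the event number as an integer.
Answer: 8

Derivation:
Looking for first event where c becomes 15:
  event 5: c = 43
  event 6: c = 43
  event 7: c = 43
  event 8: c 43 -> 15  <-- first match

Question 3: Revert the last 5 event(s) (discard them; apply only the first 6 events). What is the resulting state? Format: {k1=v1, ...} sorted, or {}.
Keep first 6 events (discard last 5):
  after event 1 (t=2: INC d by 2): {d=2}
  after event 2 (t=3: DEC b by 15): {b=-15, d=2}
  after event 3 (t=9: SET d = -15): {b=-15, d=-15}
  after event 4 (t=11: DEC a by 11): {a=-11, b=-15, d=-15}
  after event 5 (t=19: SET c = 43): {a=-11, b=-15, c=43, d=-15}
  after event 6 (t=24: DEC d by 12): {a=-11, b=-15, c=43, d=-27}

Answer: {a=-11, b=-15, c=43, d=-27}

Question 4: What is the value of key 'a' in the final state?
Answer: -8

Derivation:
Track key 'a' through all 11 events:
  event 1 (t=2: INC d by 2): a unchanged
  event 2 (t=3: DEC b by 15): a unchanged
  event 3 (t=9: SET d = -15): a unchanged
  event 4 (t=11: DEC a by 11): a (absent) -> -11
  event 5 (t=19: SET c = 43): a unchanged
  event 6 (t=24: DEC d by 12): a unchanged
  event 7 (t=34: INC a by 3): a -11 -> -8
  event 8 (t=44: SET c = 15): a unchanged
  event 9 (t=50: INC c by 11): a unchanged
  event 10 (t=57: SET c = -9): a unchanged
  event 11 (t=67: DEC d by 9): a unchanged
Final: a = -8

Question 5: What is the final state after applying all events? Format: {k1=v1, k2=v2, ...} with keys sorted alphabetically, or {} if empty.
Answer: {a=-8, b=-15, c=-9, d=-36}

Derivation:
  after event 1 (t=2: INC d by 2): {d=2}
  after event 2 (t=3: DEC b by 15): {b=-15, d=2}
  after event 3 (t=9: SET d = -15): {b=-15, d=-15}
  after event 4 (t=11: DEC a by 11): {a=-11, b=-15, d=-15}
  after event 5 (t=19: SET c = 43): {a=-11, b=-15, c=43, d=-15}
  after event 6 (t=24: DEC d by 12): {a=-11, b=-15, c=43, d=-27}
  after event 7 (t=34: INC a by 3): {a=-8, b=-15, c=43, d=-27}
  after event 8 (t=44: SET c = 15): {a=-8, b=-15, c=15, d=-27}
  after event 9 (t=50: INC c by 11): {a=-8, b=-15, c=26, d=-27}
  after event 10 (t=57: SET c = -9): {a=-8, b=-15, c=-9, d=-27}
  after event 11 (t=67: DEC d by 9): {a=-8, b=-15, c=-9, d=-36}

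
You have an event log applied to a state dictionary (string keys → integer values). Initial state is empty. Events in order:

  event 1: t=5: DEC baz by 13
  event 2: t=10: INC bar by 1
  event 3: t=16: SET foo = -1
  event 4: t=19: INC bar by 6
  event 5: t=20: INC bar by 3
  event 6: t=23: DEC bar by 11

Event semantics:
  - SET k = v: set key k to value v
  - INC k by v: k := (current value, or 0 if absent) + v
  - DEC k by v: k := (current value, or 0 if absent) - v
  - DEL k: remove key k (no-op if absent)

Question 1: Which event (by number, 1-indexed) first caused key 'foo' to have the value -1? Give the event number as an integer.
Looking for first event where foo becomes -1:
  event 3: foo (absent) -> -1  <-- first match

Answer: 3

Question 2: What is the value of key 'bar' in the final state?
Answer: -1

Derivation:
Track key 'bar' through all 6 events:
  event 1 (t=5: DEC baz by 13): bar unchanged
  event 2 (t=10: INC bar by 1): bar (absent) -> 1
  event 3 (t=16: SET foo = -1): bar unchanged
  event 4 (t=19: INC bar by 6): bar 1 -> 7
  event 5 (t=20: INC bar by 3): bar 7 -> 10
  event 6 (t=23: DEC bar by 11): bar 10 -> -1
Final: bar = -1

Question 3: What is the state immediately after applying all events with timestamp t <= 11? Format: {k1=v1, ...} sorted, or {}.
Apply events with t <= 11 (2 events):
  after event 1 (t=5: DEC baz by 13): {baz=-13}
  after event 2 (t=10: INC bar by 1): {bar=1, baz=-13}

Answer: {bar=1, baz=-13}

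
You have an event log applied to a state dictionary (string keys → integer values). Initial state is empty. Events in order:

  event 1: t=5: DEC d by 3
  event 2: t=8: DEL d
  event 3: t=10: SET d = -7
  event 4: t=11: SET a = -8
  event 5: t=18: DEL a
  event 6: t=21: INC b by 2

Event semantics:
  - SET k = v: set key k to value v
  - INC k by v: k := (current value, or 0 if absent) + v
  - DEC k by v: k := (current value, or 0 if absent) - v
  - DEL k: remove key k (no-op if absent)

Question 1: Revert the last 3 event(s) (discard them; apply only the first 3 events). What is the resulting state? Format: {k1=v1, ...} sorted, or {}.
Answer: {d=-7}

Derivation:
Keep first 3 events (discard last 3):
  after event 1 (t=5: DEC d by 3): {d=-3}
  after event 2 (t=8: DEL d): {}
  after event 3 (t=10: SET d = -7): {d=-7}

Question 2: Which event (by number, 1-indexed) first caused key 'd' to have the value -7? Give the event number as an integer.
Answer: 3

Derivation:
Looking for first event where d becomes -7:
  event 1: d = -3
  event 2: d = (absent)
  event 3: d (absent) -> -7  <-- first match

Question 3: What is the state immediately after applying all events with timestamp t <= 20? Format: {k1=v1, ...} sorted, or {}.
Answer: {d=-7}

Derivation:
Apply events with t <= 20 (5 events):
  after event 1 (t=5: DEC d by 3): {d=-3}
  after event 2 (t=8: DEL d): {}
  after event 3 (t=10: SET d = -7): {d=-7}
  after event 4 (t=11: SET a = -8): {a=-8, d=-7}
  after event 5 (t=18: DEL a): {d=-7}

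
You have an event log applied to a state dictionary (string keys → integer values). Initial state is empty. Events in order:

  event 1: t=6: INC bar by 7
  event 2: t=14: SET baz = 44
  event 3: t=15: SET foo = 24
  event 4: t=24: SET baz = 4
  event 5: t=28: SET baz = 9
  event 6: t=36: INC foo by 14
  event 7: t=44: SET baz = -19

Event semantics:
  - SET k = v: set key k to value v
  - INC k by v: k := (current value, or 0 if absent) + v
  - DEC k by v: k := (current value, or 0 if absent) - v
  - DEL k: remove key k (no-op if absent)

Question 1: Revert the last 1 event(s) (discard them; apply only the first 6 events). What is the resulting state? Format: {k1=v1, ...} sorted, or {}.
Answer: {bar=7, baz=9, foo=38}

Derivation:
Keep first 6 events (discard last 1):
  after event 1 (t=6: INC bar by 7): {bar=7}
  after event 2 (t=14: SET baz = 44): {bar=7, baz=44}
  after event 3 (t=15: SET foo = 24): {bar=7, baz=44, foo=24}
  after event 4 (t=24: SET baz = 4): {bar=7, baz=4, foo=24}
  after event 5 (t=28: SET baz = 9): {bar=7, baz=9, foo=24}
  after event 6 (t=36: INC foo by 14): {bar=7, baz=9, foo=38}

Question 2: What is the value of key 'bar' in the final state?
Track key 'bar' through all 7 events:
  event 1 (t=6: INC bar by 7): bar (absent) -> 7
  event 2 (t=14: SET baz = 44): bar unchanged
  event 3 (t=15: SET foo = 24): bar unchanged
  event 4 (t=24: SET baz = 4): bar unchanged
  event 5 (t=28: SET baz = 9): bar unchanged
  event 6 (t=36: INC foo by 14): bar unchanged
  event 7 (t=44: SET baz = -19): bar unchanged
Final: bar = 7

Answer: 7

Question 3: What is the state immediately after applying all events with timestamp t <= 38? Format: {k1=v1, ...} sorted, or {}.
Answer: {bar=7, baz=9, foo=38}

Derivation:
Apply events with t <= 38 (6 events):
  after event 1 (t=6: INC bar by 7): {bar=7}
  after event 2 (t=14: SET baz = 44): {bar=7, baz=44}
  after event 3 (t=15: SET foo = 24): {bar=7, baz=44, foo=24}
  after event 4 (t=24: SET baz = 4): {bar=7, baz=4, foo=24}
  after event 5 (t=28: SET baz = 9): {bar=7, baz=9, foo=24}
  after event 6 (t=36: INC foo by 14): {bar=7, baz=9, foo=38}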